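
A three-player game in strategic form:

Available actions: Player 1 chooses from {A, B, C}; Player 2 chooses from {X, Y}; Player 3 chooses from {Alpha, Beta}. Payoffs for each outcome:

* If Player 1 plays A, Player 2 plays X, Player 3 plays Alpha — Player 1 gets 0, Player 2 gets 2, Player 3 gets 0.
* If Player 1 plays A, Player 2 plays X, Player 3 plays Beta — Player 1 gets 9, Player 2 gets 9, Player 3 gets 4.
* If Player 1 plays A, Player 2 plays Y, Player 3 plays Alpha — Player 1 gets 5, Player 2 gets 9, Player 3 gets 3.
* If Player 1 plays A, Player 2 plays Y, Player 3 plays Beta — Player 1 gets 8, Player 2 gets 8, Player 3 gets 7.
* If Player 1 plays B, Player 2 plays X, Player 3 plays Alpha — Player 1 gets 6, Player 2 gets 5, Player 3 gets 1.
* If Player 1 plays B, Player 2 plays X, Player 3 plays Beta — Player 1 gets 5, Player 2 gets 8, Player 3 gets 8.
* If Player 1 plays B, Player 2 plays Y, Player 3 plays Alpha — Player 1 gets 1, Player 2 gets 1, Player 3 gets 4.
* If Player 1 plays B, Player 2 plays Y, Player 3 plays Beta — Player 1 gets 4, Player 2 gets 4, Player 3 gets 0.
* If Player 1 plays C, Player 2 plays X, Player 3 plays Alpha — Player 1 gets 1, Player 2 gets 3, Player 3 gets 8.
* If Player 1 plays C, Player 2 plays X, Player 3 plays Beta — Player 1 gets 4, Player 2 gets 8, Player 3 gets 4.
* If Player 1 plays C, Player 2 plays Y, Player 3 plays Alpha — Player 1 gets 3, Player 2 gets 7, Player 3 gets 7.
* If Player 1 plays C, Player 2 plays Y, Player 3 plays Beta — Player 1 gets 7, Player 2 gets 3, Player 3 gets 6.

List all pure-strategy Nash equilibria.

The unique pure-strategy Nash equilibrium is (A, X, Beta).

Player 1 against (X, Alpha): payoffs 0, 6, 1 → best response B.
Player 1 against (X, Beta): payoffs 9, 5, 4 → best response A.
Player 1 against (Y, Alpha): payoffs 5, 1, 3 → best response A.
Player 1 against (Y, Beta): payoffs 8, 4, 7 → best response A.
Player 2 against (A, Alpha): payoffs 2, 9 → best response Y.
Player 2 against (A, Beta): payoffs 9, 8 → best response X.
Player 2 against (B, Alpha): payoffs 5, 1 → best response X.
Player 2 against (B, Beta): payoffs 8, 4 → best response X.
Player 2 against (C, Alpha): payoffs 3, 7 → best response Y.
Player 2 against (C, Beta): payoffs 8, 3 → best response X.
Player 3 against (A, X): payoffs 0, 4 → best response Beta.
Player 3 against (A, Y): payoffs 3, 7 → best response Beta.
Player 3 against (B, X): payoffs 1, 8 → best response Beta.
Player 3 against (B, Y): payoffs 4, 0 → best response Alpha.
Player 3 against (C, X): payoffs 8, 4 → best response Alpha.
Player 3 against (C, Y): payoffs 7, 6 → best response Alpha.
Mutual best responses: (A, X, Beta).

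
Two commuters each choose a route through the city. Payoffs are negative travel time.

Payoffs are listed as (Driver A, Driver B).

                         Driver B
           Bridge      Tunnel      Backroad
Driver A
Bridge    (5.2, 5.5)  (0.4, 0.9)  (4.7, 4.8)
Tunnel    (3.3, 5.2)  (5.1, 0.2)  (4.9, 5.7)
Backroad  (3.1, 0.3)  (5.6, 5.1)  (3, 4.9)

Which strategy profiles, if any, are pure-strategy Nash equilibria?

The pure Nash equilibria are (Bridge, Bridge), (Tunnel, Backroad), (Backroad, Tunnel).

Driver A against Bridge: payoffs 5.2, 3.3, 3.1 → best response Bridge.
Driver A against Tunnel: payoffs 0.4, 5.1, 5.6 → best response Backroad.
Driver A against Backroad: payoffs 4.7, 4.9, 3 → best response Tunnel.
Driver B against Bridge: payoffs 5.5, 0.9, 4.8 → best response Bridge.
Driver B against Tunnel: payoffs 5.2, 0.2, 5.7 → best response Backroad.
Driver B against Backroad: payoffs 0.3, 5.1, 4.9 → best response Tunnel.
Mutual best responses: (Bridge, Bridge); (Tunnel, Backroad); (Backroad, Tunnel).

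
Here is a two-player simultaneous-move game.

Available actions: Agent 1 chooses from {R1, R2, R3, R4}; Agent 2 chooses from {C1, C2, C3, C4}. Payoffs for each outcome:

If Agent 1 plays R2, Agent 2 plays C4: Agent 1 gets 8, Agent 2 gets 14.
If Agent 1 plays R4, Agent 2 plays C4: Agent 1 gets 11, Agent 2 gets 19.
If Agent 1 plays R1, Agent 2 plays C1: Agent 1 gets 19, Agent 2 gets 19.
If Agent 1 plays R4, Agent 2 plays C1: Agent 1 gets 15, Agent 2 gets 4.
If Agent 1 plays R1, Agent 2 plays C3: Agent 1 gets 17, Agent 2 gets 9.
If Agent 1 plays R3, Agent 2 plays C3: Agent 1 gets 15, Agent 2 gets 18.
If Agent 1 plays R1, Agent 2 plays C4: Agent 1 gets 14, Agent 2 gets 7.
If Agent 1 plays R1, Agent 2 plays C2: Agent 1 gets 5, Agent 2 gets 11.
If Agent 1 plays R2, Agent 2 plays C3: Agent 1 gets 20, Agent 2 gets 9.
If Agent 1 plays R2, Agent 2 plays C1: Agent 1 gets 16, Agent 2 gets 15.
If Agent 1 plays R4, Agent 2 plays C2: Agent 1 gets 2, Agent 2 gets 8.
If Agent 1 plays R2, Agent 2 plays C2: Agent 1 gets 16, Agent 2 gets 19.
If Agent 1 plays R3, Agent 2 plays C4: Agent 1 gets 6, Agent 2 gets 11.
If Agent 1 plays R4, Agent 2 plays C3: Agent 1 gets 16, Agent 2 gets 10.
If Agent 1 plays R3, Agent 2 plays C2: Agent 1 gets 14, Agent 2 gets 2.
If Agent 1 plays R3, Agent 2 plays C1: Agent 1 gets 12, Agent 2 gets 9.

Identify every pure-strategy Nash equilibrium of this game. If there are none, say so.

For each strategy profile, look for a profitable unilateral deviation.
(R1, C1): Agent 1 gets 19, best alternative 16; Agent 2 gets 19, best alternative 11. No profitable deviation — NE.
(R1, C2): Agent 1 can switch to R2 (5 → 16). Not NE.
(R1, C3): Agent 1 can switch to R2 (17 → 20). Not NE.
(R1, C4): Agent 2 can switch to C1 (7 → 19). Not NE.
(R2, C1): Agent 1 can switch to R1 (16 → 19). Not NE.
(R2, C2): Agent 1 gets 16, best alternative 14; Agent 2 gets 19, best alternative 15. No profitable deviation — NE.
(R2, C3): Agent 2 can switch to C1 (9 → 15). Not NE.
(R2, C4): Agent 1 can switch to R1 (8 → 14). Not NE.
(R3, C1): Agent 1 can switch to R1 (12 → 19). Not NE.
(R3, C2): Agent 1 can switch to R2 (14 → 16). Not NE.
(The remaining 6 profiles each have a profitable deviation by the same check.)

(R1, C1); (R2, C2)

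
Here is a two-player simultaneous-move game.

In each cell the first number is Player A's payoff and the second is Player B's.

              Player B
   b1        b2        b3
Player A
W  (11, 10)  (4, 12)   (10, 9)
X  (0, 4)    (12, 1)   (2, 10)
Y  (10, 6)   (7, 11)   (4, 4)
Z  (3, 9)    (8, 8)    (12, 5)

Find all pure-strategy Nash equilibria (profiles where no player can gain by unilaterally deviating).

Player A against b1: payoffs 11, 0, 10, 3 → best response W.
Player A against b2: payoffs 4, 12, 7, 8 → best response X.
Player A against b3: payoffs 10, 2, 4, 12 → best response Z.
Player B against W: payoffs 10, 12, 9 → best response b2.
Player B against X: payoffs 4, 1, 10 → best response b3.
Player B against Y: payoffs 6, 11, 4 → best response b2.
Player B against Z: payoffs 9, 8, 5 → best response b1.
No profile is a mutual best response for all players.

There is no pure-strategy Nash equilibrium.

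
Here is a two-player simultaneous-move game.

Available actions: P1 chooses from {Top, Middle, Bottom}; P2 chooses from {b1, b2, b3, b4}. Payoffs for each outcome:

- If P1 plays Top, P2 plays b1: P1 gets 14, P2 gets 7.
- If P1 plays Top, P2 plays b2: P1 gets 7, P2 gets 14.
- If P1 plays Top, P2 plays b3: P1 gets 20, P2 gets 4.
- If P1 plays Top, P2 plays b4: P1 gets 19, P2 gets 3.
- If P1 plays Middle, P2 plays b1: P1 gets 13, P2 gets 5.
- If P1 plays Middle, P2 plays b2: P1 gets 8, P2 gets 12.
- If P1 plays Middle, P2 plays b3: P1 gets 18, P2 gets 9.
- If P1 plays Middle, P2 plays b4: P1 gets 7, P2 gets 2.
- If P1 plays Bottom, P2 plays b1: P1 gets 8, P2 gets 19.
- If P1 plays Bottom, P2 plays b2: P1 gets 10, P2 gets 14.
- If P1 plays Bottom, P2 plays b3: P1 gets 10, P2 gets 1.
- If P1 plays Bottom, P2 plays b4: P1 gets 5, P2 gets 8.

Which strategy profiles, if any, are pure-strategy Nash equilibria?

none

P1 against b1: payoffs 14, 13, 8 → best response Top.
P1 against b2: payoffs 7, 8, 10 → best response Bottom.
P1 against b3: payoffs 20, 18, 10 → best response Top.
P1 against b4: payoffs 19, 7, 5 → best response Top.
P2 against Top: payoffs 7, 14, 4, 3 → best response b2.
P2 against Middle: payoffs 5, 12, 9, 2 → best response b2.
P2 against Bottom: payoffs 19, 14, 1, 8 → best response b1.
No profile is a mutual best response for all players.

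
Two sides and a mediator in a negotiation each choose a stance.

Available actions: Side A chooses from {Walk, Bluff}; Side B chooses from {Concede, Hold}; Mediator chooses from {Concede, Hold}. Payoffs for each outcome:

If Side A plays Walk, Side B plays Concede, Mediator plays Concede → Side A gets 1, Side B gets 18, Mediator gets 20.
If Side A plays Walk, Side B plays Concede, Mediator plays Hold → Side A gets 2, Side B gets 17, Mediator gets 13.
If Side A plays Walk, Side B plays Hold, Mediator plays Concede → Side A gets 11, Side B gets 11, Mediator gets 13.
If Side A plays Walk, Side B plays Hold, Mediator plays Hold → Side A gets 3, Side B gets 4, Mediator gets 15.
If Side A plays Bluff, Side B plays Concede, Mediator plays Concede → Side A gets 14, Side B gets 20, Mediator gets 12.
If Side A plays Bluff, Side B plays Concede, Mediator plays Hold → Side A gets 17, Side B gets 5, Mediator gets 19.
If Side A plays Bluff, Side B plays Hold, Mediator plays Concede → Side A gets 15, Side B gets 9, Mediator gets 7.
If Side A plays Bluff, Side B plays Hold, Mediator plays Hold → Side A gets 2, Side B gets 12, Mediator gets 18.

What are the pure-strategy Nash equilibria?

This game has no pure Nash equilibrium.

Check each profile: it is a Nash equilibrium iff no player can strictly gain by switching unilaterally.
(Walk, Concede, Concede): Side A can switch to Bluff (1 → 14). Not NE.
(Walk, Concede, Hold): Side A can switch to Bluff (2 → 17). Not NE.
(Walk, Hold, Concede): Side A can switch to Bluff (11 → 15). Not NE.
(Walk, Hold, Hold): Side B can switch to Concede (4 → 17). Not NE.
(Bluff, Concede, Concede): Mediator can switch to Hold (12 → 19). Not NE.
(Bluff, Concede, Hold): Side B can switch to Hold (5 → 12). Not NE.
(The remaining 2 profiles each have a profitable deviation by the same check.)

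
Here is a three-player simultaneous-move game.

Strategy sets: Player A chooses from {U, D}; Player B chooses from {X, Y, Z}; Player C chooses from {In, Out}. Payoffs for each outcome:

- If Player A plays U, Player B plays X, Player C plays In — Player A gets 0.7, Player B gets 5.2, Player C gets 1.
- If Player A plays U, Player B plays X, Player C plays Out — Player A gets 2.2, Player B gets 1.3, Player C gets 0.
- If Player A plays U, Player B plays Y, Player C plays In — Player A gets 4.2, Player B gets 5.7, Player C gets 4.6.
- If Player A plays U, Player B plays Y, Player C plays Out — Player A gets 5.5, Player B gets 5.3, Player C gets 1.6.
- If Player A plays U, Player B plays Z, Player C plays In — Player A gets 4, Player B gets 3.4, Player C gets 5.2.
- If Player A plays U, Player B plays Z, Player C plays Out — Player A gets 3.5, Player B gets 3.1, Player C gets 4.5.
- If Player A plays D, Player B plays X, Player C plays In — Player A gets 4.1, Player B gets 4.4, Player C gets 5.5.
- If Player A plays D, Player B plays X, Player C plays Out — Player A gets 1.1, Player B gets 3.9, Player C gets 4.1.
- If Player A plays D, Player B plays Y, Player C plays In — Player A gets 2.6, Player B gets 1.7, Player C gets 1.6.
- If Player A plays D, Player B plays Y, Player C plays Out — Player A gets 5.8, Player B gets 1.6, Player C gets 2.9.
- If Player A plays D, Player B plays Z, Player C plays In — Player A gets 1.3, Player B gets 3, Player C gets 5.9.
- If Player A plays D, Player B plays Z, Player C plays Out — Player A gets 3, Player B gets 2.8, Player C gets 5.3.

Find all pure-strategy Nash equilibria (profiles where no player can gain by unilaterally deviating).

For each player, find the best response to each opponent profile; mutual best responses are the pure NE.
Player A against (X, In): payoffs 0.7, 4.1 → best response D.
Player A against (X, Out): payoffs 2.2, 1.1 → best response U.
Player A against (Y, In): payoffs 4.2, 2.6 → best response U.
Player A against (Y, Out): payoffs 5.5, 5.8 → best response D.
Player A against (Z, In): payoffs 4, 1.3 → best response U.
Player A against (Z, Out): payoffs 3.5, 3 → best response U.
Player B against (U, In): payoffs 5.2, 5.7, 3.4 → best response Y.
Player B against (U, Out): payoffs 1.3, 5.3, 3.1 → best response Y.
Player B against (D, In): payoffs 4.4, 1.7, 3 → best response X.
Player B against (D, Out): payoffs 3.9, 1.6, 2.8 → best response X.
Player C against (U, X): payoffs 1, 0 → best response In.
Player C against (U, Y): payoffs 4.6, 1.6 → best response In.
Player C against (U, Z): payoffs 5.2, 4.5 → best response In.
Player C against (D, X): payoffs 5.5, 4.1 → best response In.
Player C against (D, Y): payoffs 1.6, 2.9 → best response Out.
Player C against (D, Z): payoffs 5.9, 5.3 → best response In.
Mutual best responses: (U, Y, In); (D, X, In).

The pure Nash equilibria are (U, Y, In); (D, X, In).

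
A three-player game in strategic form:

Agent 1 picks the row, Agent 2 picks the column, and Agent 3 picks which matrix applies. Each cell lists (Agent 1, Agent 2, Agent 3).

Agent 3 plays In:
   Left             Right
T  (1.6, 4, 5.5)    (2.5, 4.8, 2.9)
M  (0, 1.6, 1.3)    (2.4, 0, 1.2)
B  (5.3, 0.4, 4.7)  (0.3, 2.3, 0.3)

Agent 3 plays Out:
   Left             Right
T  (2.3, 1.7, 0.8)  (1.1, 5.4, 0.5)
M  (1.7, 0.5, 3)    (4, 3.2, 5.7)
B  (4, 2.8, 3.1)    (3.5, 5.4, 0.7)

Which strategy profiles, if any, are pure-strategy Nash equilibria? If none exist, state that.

Agent 1 against (Left, In): payoffs 1.6, 0, 5.3 → best response B.
Agent 1 against (Left, Out): payoffs 2.3, 1.7, 4 → best response B.
Agent 1 against (Right, In): payoffs 2.5, 2.4, 0.3 → best response T.
Agent 1 against (Right, Out): payoffs 1.1, 4, 3.5 → best response M.
Agent 2 against (T, In): payoffs 4, 4.8 → best response Right.
Agent 2 against (T, Out): payoffs 1.7, 5.4 → best response Right.
Agent 2 against (M, In): payoffs 1.6, 0 → best response Left.
Agent 2 against (M, Out): payoffs 0.5, 3.2 → best response Right.
Agent 2 against (B, In): payoffs 0.4, 2.3 → best response Right.
Agent 2 against (B, Out): payoffs 2.8, 5.4 → best response Right.
Agent 3 against (T, Left): payoffs 5.5, 0.8 → best response In.
Agent 3 against (T, Right): payoffs 2.9, 0.5 → best response In.
Agent 3 against (M, Left): payoffs 1.3, 3 → best response Out.
Agent 3 against (M, Right): payoffs 1.2, 5.7 → best response Out.
Agent 3 against (B, Left): payoffs 4.7, 3.1 → best response In.
Agent 3 against (B, Right): payoffs 0.3, 0.7 → best response Out.
Mutual best responses: (T, Right, In); (M, Right, Out).

(T, Right, In) and (M, Right, Out)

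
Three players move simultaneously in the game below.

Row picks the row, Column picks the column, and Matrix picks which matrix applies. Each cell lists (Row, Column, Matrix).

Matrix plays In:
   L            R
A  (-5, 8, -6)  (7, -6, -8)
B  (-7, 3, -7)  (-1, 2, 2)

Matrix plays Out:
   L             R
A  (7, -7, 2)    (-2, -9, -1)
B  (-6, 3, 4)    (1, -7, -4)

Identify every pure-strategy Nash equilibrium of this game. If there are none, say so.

Pure NE: (A, L, Out)

Mark each player's best response to every combination of opponents' strategies; a profile where every player is best-responding is a pure Nash equilibrium.
Row against (L, In): payoffs -5, -7 → best response A.
Row against (L, Out): payoffs 7, -6 → best response A.
Row against (R, In): payoffs 7, -1 → best response A.
Row against (R, Out): payoffs -2, 1 → best response B.
Column against (A, In): payoffs 8, -6 → best response L.
Column against (A, Out): payoffs -7, -9 → best response L.
Column against (B, In): payoffs 3, 2 → best response L.
Column against (B, Out): payoffs 3, -7 → best response L.
Matrix against (A, L): payoffs -6, 2 → best response Out.
Matrix against (A, R): payoffs -8, -1 → best response Out.
Matrix against (B, L): payoffs -7, 4 → best response Out.
Matrix against (B, R): payoffs 2, -4 → best response In.
Mutual best responses: (A, L, Out).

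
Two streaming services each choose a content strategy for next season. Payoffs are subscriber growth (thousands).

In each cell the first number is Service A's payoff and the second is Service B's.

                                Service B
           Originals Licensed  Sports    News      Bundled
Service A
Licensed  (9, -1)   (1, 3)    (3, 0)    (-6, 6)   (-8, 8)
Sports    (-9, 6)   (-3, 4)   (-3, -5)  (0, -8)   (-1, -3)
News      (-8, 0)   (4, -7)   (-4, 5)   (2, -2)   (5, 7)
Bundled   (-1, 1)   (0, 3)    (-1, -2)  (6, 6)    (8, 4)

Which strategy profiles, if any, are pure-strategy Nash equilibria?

(Bundled, News)

Service A against Originals: payoffs 9, -9, -8, -1 → best response Licensed.
Service A against Licensed: payoffs 1, -3, 4, 0 → best response News.
Service A against Sports: payoffs 3, -3, -4, -1 → best response Licensed.
Service A against News: payoffs -6, 0, 2, 6 → best response Bundled.
Service A against Bundled: payoffs -8, -1, 5, 8 → best response Bundled.
Service B against Licensed: payoffs -1, 3, 0, 6, 8 → best response Bundled.
Service B against Sports: payoffs 6, 4, -5, -8, -3 → best response Originals.
Service B against News: payoffs 0, -7, 5, -2, 7 → best response Bundled.
Service B against Bundled: payoffs 1, 3, -2, 6, 4 → best response News.
Mutual best responses: (Bundled, News).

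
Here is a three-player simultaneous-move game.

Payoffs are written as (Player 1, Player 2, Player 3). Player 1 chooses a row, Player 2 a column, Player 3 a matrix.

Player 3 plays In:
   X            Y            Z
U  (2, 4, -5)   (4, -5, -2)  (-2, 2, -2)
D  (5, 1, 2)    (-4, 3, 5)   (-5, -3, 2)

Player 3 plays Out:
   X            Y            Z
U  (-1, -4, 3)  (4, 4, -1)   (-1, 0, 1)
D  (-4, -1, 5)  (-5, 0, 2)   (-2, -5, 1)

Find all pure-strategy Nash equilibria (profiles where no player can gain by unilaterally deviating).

(U, Y, Out)

(U, X, In): Player 1 can switch to D (2 → 5). Not NE.
(U, X, Out): Player 2 can switch to Y (-4 → 4). Not NE.
(U, Y, In): Player 2 can switch to X (-5 → 4). Not NE.
(U, Y, Out): Player 1 gets 4, best alternative -5; Player 2 gets 4, best alternative 0; Player 3 gets -1, best alternative -2. No profitable deviation — NE.
(U, Z, In): Player 2 can switch to X (2 → 4). Not NE.
(U, Z, Out): Player 2 can switch to Y (0 → 4). Not NE.
(D, X, In): Player 2 can switch to Y (1 → 3). Not NE.
(D, X, Out): Player 1 can switch to U (-4 → -1). Not NE.
(D, Y, In): Player 1 can switch to U (-4 → 4). Not NE.
(The remaining 3 profiles each have a profitable deviation by the same check.)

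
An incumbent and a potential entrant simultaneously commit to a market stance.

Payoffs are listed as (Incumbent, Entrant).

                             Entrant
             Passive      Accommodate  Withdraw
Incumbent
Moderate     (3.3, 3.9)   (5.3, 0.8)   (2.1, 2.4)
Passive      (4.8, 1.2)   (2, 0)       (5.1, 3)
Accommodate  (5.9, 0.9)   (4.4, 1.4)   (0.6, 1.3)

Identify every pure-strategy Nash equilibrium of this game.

Pure NE: (Passive, Withdraw)

Incumbent against Passive: payoffs 3.3, 4.8, 5.9 → best response Accommodate.
Incumbent against Accommodate: payoffs 5.3, 2, 4.4 → best response Moderate.
Incumbent against Withdraw: payoffs 2.1, 5.1, 0.6 → best response Passive.
Entrant against Moderate: payoffs 3.9, 0.8, 2.4 → best response Passive.
Entrant against Passive: payoffs 1.2, 0, 3 → best response Withdraw.
Entrant against Accommodate: payoffs 0.9, 1.4, 1.3 → best response Accommodate.
Mutual best responses: (Passive, Withdraw).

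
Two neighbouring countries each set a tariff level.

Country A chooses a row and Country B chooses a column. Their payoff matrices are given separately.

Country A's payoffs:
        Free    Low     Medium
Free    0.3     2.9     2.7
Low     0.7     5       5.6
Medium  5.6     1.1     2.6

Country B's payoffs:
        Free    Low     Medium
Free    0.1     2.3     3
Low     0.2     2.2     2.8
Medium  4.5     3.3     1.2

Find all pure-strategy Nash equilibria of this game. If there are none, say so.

(Free, Free): Country A can switch to Low (0.3 → 0.7). Not NE.
(Free, Low): Country A can switch to Low (2.9 → 5). Not NE.
(Free, Medium): Country A can switch to Low (2.7 → 5.6). Not NE.
(Low, Free): Country A can switch to Medium (0.7 → 5.6). Not NE.
(Low, Low): Country B can switch to Medium (2.2 → 2.8). Not NE.
(Low, Medium): Country A gets 5.6, best alternative 2.7; Country B gets 2.8, best alternative 2.2. No profitable deviation — NE.
(Medium, Free): Country A gets 5.6, best alternative 0.7; Country B gets 4.5, best alternative 3.3. No profitable deviation — NE.
(Medium, Low): Country A can switch to Free (1.1 → 2.9). Not NE.
(Medium, Medium): Country A can switch to Free (2.6 → 2.7). Not NE.

(Low, Medium); (Medium, Free)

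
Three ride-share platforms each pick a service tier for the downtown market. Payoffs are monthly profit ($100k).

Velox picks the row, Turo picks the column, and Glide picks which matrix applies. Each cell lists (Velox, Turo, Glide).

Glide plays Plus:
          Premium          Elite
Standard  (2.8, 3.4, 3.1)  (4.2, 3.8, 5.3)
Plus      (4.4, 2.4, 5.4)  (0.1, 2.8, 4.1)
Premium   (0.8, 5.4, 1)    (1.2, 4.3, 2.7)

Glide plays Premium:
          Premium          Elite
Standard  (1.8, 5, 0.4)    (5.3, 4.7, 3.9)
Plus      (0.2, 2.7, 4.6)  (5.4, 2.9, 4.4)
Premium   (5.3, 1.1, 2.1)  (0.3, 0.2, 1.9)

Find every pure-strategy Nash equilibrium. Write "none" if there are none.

(Standard, Premium, Plus): Velox can switch to Plus (2.8 → 4.4). Not NE.
(Standard, Premium, Premium): Velox can switch to Premium (1.8 → 5.3). Not NE.
(Standard, Elite, Plus): Velox gets 4.2, best alternative 1.2; Turo gets 3.8, best alternative 3.4; Glide gets 5.3, best alternative 3.9. No profitable deviation — NE.
(Standard, Elite, Premium): Velox can switch to Plus (5.3 → 5.4). Not NE.
(Plus, Premium, Plus): Turo can switch to Elite (2.4 → 2.8). Not NE.
(Plus, Premium, Premium): Velox can switch to Standard (0.2 → 1.8). Not NE.
(Plus, Elite, Plus): Velox can switch to Standard (0.1 → 4.2). Not NE.
(Plus, Elite, Premium): Velox gets 5.4, best alternative 5.3; Turo gets 2.9, best alternative 2.7; Glide gets 4.4, best alternative 4.1. No profitable deviation — NE.
(Premium, Premium, Plus): Velox can switch to Standard (0.8 → 2.8). Not NE.
(Premium, Premium, Premium): Velox gets 5.3, best alternative 1.8; Turo gets 1.1, best alternative 0.2; Glide gets 2.1, best alternative 1. No profitable deviation — NE.
(Premium, Elite, Plus): Velox can switch to Standard (1.2 → 4.2). Not NE.
(Premium, Elite, Premium): Velox can switch to Standard (0.3 → 5.3). Not NE.

(Standard, Elite, Plus) and (Plus, Elite, Premium) and (Premium, Premium, Premium)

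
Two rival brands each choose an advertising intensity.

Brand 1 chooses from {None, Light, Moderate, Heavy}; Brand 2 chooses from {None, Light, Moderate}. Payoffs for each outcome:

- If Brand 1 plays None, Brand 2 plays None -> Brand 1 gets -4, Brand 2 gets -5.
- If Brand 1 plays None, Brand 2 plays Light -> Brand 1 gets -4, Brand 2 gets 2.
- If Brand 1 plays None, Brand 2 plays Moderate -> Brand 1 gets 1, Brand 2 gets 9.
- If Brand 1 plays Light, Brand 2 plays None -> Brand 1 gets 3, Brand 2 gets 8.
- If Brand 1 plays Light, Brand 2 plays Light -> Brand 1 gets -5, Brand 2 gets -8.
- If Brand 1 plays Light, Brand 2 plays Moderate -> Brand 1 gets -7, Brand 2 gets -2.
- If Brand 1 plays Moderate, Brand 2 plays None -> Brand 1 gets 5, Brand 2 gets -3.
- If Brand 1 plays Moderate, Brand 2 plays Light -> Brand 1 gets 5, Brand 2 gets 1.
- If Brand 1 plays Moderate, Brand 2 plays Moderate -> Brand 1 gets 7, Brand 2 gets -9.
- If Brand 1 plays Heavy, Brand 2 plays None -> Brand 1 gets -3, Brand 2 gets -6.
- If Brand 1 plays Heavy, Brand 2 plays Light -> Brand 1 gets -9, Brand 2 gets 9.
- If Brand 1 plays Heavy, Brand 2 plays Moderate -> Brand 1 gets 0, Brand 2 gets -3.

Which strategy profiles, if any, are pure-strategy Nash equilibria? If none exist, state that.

(None, None): Brand 1 can switch to Light (-4 → 3). Not NE.
(None, Light): Brand 1 can switch to Moderate (-4 → 5). Not NE.
(None, Moderate): Brand 1 can switch to Moderate (1 → 7). Not NE.
(Light, None): Brand 1 can switch to Moderate (3 → 5). Not NE.
(Light, Light): Brand 1 can switch to None (-5 → -4). Not NE.
(Light, Moderate): Brand 1 can switch to None (-7 → 1). Not NE.
(Moderate, None): Brand 2 can switch to Light (-3 → 1). Not NE.
(Moderate, Light): Brand 1 gets 5, best alternative -4; Brand 2 gets 1, best alternative -3. No profitable deviation — NE.
(Moderate, Moderate): Brand 2 can switch to None (-9 → -3). Not NE.
(Heavy, None): Brand 1 can switch to Light (-3 → 3). Not NE.
(Heavy, Light): Brand 1 can switch to None (-9 → -4). Not NE.
(Heavy, Moderate): Brand 1 can switch to None (0 → 1). Not NE.

(Moderate, Light)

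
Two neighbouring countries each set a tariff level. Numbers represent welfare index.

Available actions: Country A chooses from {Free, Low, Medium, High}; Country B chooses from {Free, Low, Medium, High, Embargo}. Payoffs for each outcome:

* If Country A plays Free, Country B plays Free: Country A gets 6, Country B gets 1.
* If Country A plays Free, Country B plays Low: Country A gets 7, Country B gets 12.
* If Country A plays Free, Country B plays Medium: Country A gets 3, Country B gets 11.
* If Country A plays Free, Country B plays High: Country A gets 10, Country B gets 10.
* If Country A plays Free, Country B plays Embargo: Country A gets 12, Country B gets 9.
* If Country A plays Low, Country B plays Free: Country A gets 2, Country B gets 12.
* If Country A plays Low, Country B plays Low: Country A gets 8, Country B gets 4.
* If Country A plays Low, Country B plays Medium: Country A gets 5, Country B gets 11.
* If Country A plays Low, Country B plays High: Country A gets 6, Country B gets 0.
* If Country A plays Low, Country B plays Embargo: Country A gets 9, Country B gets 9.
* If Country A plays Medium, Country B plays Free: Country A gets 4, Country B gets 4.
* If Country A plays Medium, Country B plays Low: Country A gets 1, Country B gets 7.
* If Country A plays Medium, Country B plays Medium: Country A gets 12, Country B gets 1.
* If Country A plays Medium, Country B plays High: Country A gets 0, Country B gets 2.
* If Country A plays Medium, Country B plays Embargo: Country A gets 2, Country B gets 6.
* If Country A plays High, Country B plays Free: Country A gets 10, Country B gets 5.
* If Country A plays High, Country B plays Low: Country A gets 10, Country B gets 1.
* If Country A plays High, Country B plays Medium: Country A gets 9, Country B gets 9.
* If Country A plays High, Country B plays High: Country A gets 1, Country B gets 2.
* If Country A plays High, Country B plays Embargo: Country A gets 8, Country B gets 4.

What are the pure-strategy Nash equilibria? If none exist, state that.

Country A against Free: payoffs 6, 2, 4, 10 → best response High.
Country A against Low: payoffs 7, 8, 1, 10 → best response High.
Country A against Medium: payoffs 3, 5, 12, 9 → best response Medium.
Country A against High: payoffs 10, 6, 0, 1 → best response Free.
Country A against Embargo: payoffs 12, 9, 2, 8 → best response Free.
Country B against Free: payoffs 1, 12, 11, 10, 9 → best response Low.
Country B against Low: payoffs 12, 4, 11, 0, 9 → best response Free.
Country B against Medium: payoffs 4, 7, 1, 2, 6 → best response Low.
Country B against High: payoffs 5, 1, 9, 2, 4 → best response Medium.
No profile is a mutual best response for all players.

none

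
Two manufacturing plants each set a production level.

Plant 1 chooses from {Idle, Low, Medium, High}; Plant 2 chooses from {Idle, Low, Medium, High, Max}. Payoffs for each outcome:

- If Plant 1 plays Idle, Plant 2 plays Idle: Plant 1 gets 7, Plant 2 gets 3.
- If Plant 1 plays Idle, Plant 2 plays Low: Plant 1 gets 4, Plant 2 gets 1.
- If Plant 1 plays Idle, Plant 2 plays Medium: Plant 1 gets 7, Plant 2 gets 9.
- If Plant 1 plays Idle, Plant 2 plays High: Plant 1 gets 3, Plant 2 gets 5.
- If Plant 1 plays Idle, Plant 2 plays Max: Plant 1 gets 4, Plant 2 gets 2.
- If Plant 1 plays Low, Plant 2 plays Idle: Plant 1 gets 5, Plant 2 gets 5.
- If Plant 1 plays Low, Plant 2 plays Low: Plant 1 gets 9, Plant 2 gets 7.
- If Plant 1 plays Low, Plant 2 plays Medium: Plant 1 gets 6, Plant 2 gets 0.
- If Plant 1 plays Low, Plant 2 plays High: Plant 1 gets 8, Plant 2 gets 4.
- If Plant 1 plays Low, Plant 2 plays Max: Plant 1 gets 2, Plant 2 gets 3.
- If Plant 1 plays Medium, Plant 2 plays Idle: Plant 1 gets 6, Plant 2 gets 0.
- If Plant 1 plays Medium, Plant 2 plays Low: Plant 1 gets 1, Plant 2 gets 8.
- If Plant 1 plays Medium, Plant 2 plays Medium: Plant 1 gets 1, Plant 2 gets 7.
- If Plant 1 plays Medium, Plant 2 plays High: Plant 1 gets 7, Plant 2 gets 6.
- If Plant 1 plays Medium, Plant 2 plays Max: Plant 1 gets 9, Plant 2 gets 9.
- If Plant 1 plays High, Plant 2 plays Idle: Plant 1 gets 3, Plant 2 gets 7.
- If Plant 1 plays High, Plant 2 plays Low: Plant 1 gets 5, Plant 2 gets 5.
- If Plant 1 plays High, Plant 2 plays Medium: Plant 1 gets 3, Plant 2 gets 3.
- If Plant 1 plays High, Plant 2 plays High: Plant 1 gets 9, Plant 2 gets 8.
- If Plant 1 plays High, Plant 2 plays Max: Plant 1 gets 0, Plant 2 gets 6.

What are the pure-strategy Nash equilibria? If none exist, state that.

Plant 1 against Idle: payoffs 7, 5, 6, 3 → best response Idle.
Plant 1 against Low: payoffs 4, 9, 1, 5 → best response Low.
Plant 1 against Medium: payoffs 7, 6, 1, 3 → best response Idle.
Plant 1 against High: payoffs 3, 8, 7, 9 → best response High.
Plant 1 against Max: payoffs 4, 2, 9, 0 → best response Medium.
Plant 2 against Idle: payoffs 3, 1, 9, 5, 2 → best response Medium.
Plant 2 against Low: payoffs 5, 7, 0, 4, 3 → best response Low.
Plant 2 against Medium: payoffs 0, 8, 7, 6, 9 → best response Max.
Plant 2 against High: payoffs 7, 5, 3, 8, 6 → best response High.
Mutual best responses: (Idle, Medium); (Low, Low); (Medium, Max); (High, High).

The pure Nash equilibria are (Idle, Medium); (Low, Low); (Medium, Max); (High, High).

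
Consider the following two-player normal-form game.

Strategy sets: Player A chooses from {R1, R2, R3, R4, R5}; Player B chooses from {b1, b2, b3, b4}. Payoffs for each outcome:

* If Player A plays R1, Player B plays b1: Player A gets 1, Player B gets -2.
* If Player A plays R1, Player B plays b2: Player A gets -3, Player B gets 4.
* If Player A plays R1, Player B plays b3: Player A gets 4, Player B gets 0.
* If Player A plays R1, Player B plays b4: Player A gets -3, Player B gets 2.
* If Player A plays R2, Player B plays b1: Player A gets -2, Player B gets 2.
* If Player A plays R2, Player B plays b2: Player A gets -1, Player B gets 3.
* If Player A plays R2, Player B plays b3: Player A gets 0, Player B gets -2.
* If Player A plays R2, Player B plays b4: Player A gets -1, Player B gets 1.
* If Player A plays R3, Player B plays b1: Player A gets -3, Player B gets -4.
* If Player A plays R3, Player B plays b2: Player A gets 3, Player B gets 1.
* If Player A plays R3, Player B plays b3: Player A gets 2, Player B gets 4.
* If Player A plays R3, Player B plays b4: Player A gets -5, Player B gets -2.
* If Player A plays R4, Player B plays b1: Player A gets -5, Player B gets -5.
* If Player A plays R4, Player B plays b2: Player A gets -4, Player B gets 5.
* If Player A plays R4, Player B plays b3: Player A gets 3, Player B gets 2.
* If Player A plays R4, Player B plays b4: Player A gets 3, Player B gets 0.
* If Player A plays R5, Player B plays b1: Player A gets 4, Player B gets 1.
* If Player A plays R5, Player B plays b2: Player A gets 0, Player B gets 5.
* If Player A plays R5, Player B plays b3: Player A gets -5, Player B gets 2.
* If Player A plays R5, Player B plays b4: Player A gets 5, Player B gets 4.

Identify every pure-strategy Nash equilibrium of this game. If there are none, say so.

There is no pure-strategy Nash equilibrium.

Player A against b1: payoffs 1, -2, -3, -5, 4 → best response R5.
Player A against b2: payoffs -3, -1, 3, -4, 0 → best response R3.
Player A against b3: payoffs 4, 0, 2, 3, -5 → best response R1.
Player A against b4: payoffs -3, -1, -5, 3, 5 → best response R5.
Player B against R1: payoffs -2, 4, 0, 2 → best response b2.
Player B against R2: payoffs 2, 3, -2, 1 → best response b2.
Player B against R3: payoffs -4, 1, 4, -2 → best response b3.
Player B against R4: payoffs -5, 5, 2, 0 → best response b2.
Player B against R5: payoffs 1, 5, 2, 4 → best response b2.
No profile is a mutual best response for all players.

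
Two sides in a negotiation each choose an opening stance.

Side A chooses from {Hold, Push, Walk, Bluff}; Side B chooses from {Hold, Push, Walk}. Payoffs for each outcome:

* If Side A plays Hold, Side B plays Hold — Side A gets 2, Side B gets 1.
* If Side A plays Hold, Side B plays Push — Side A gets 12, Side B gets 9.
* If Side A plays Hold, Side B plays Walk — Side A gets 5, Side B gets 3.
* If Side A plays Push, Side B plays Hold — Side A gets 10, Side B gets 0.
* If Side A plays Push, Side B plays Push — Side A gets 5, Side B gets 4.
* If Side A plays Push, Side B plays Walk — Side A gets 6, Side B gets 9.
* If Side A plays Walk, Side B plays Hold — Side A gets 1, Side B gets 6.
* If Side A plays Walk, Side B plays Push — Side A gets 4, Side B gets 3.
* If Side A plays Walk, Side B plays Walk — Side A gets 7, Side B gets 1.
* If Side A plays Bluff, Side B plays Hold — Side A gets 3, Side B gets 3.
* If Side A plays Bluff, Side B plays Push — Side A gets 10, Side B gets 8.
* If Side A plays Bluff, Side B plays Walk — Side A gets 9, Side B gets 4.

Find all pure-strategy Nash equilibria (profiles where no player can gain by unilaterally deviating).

Side A against Hold: payoffs 2, 10, 1, 3 → best response Push.
Side A against Push: payoffs 12, 5, 4, 10 → best response Hold.
Side A against Walk: payoffs 5, 6, 7, 9 → best response Bluff.
Side B against Hold: payoffs 1, 9, 3 → best response Push.
Side B against Push: payoffs 0, 4, 9 → best response Walk.
Side B against Walk: payoffs 6, 3, 1 → best response Hold.
Side B against Bluff: payoffs 3, 8, 4 → best response Push.
Mutual best responses: (Hold, Push).

The unique pure-strategy Nash equilibrium is (Hold, Push).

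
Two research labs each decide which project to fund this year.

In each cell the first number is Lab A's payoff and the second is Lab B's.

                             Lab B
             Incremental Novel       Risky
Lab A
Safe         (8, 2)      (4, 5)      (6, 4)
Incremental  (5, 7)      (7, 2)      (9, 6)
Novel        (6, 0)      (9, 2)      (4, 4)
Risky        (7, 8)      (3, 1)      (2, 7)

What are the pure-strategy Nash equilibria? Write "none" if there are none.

Lab A against Incremental: payoffs 8, 5, 6, 7 → best response Safe.
Lab A against Novel: payoffs 4, 7, 9, 3 → best response Novel.
Lab A against Risky: payoffs 6, 9, 4, 2 → best response Incremental.
Lab B against Safe: payoffs 2, 5, 4 → best response Novel.
Lab B against Incremental: payoffs 7, 2, 6 → best response Incremental.
Lab B against Novel: payoffs 0, 2, 4 → best response Risky.
Lab B against Risky: payoffs 8, 1, 7 → best response Incremental.
No profile is a mutual best response for all players.

This game has no pure Nash equilibrium.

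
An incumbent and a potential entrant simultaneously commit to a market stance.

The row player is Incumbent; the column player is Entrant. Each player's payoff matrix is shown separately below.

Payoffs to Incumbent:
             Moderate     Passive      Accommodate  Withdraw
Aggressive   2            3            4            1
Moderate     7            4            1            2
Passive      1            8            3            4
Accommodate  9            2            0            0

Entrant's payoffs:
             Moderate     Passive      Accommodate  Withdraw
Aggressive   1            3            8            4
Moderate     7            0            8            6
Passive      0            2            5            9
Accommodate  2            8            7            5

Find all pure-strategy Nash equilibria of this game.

The pure Nash equilibria are (Aggressive, Accommodate), (Passive, Withdraw).

(Aggressive, Moderate): Incumbent can switch to Moderate (2 → 7). Not NE.
(Aggressive, Passive): Incumbent can switch to Moderate (3 → 4). Not NE.
(Aggressive, Accommodate): Incumbent gets 4, best alternative 3; Entrant gets 8, best alternative 4. No profitable deviation — NE.
(Aggressive, Withdraw): Incumbent can switch to Moderate (1 → 2). Not NE.
(Moderate, Moderate): Incumbent can switch to Accommodate (7 → 9). Not NE.
(Moderate, Passive): Incumbent can switch to Passive (4 → 8). Not NE.
(Moderate, Accommodate): Incumbent can switch to Aggressive (1 → 4). Not NE.
(Moderate, Withdraw): Incumbent can switch to Passive (2 → 4). Not NE.
(Passive, Moderate): Incumbent can switch to Aggressive (1 → 2). Not NE.
(Passive, Passive): Entrant can switch to Accommodate (2 → 5). Not NE.
(Passive, Accommodate): Incumbent can switch to Aggressive (3 → 4). Not NE.
(Passive, Withdraw): Incumbent gets 4, best alternative 2; Entrant gets 9, best alternative 5. No profitable deviation — NE.
(Accommodate, Moderate): Entrant can switch to Passive (2 → 8). Not NE.
(Accommodate, Passive): Incumbent can switch to Aggressive (2 → 3). Not NE.
(The remaining 2 profiles each have a profitable deviation by the same check.)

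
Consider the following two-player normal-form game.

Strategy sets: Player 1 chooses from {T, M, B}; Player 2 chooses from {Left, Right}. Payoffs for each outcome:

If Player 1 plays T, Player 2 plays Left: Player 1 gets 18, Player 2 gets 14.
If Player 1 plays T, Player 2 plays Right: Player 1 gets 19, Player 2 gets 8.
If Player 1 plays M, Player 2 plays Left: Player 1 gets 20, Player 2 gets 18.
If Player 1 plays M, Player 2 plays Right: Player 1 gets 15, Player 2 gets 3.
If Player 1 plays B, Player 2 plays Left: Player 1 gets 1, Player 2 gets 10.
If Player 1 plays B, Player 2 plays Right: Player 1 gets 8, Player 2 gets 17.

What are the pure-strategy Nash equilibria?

Pure NE: (M, Left)

Mark each player's best response to every combination of opponents' strategies; a profile where every player is best-responding is a pure Nash equilibrium.
Player 1 against Left: payoffs 18, 20, 1 → best response M.
Player 1 against Right: payoffs 19, 15, 8 → best response T.
Player 2 against T: payoffs 14, 8 → best response Left.
Player 2 against M: payoffs 18, 3 → best response Left.
Player 2 against B: payoffs 10, 17 → best response Right.
Mutual best responses: (M, Left).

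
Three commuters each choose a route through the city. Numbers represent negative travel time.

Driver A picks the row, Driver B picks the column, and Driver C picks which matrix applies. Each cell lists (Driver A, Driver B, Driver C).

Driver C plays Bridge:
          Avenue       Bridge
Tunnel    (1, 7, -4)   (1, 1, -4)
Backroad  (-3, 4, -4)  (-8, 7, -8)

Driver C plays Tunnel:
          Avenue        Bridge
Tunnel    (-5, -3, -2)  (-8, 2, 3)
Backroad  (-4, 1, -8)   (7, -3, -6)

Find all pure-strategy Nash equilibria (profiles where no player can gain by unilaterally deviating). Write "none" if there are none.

This game has no pure Nash equilibrium.

For each strategy profile, look for a profitable unilateral deviation.
(Tunnel, Avenue, Bridge): Driver C can switch to Tunnel (-4 → -2). Not NE.
(Tunnel, Avenue, Tunnel): Driver A can switch to Backroad (-5 → -4). Not NE.
(Tunnel, Bridge, Bridge): Driver B can switch to Avenue (1 → 7). Not NE.
(Tunnel, Bridge, Tunnel): Driver A can switch to Backroad (-8 → 7). Not NE.
(Backroad, Avenue, Bridge): Driver A can switch to Tunnel (-3 → 1). Not NE.
(Backroad, Avenue, Tunnel): Driver C can switch to Bridge (-8 → -4). Not NE.
(Backroad, Bridge, Bridge): Driver A can switch to Tunnel (-8 → 1). Not NE.
(Backroad, Bridge, Tunnel): Driver B can switch to Avenue (-3 → 1). Not NE.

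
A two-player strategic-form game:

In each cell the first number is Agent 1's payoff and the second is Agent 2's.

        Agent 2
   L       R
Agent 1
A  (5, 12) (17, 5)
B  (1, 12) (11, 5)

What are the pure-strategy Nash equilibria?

(A, L)

For each strategy profile, look for a profitable unilateral deviation.
(A, L): Agent 1 gets 5, best alternative 1; Agent 2 gets 12, best alternative 5. No profitable deviation — NE.
(A, R): Agent 2 can switch to L (5 → 12). Not NE.
(B, L): Agent 1 can switch to A (1 → 5). Not NE.
(B, R): Agent 1 can switch to A (11 → 17). Not NE.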